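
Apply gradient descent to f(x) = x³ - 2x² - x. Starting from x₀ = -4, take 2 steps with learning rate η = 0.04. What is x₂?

-12.624448

f′(x) = 3x² - 4x - 1
Step 1: f′(-4) = 63; x₁ = -4 − 0.04·63 = -6.52
Step 2: f′(-6.52) = 152.6112; x₂ = -6.52 − 0.04·152.6112 = -12.624448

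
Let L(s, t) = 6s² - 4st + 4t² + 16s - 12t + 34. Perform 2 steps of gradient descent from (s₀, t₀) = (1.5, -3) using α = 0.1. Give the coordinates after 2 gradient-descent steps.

(-0.5, 0.2)

∇L = (12s - 4t + 16, -4s + 8t - 12)
Step 1: at (1.5, -3), ∇L = (46, -42) → (1.5, -3) − 0.1·(46, -42) = (-3.1, 1.2)
Step 2: at (-3.1, 1.2), ∇L = (-26, 10) → (-3.1, 1.2) − 0.1·(-26, 10) = (-0.5, 0.2)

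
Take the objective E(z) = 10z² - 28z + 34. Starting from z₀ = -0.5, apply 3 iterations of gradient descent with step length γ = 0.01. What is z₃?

E′(z) = 20z - 28
Step 1: E′(-0.5) = -38; z₁ = -0.5 − 0.01·(-38) = -0.12
Step 2: E′(-0.12) = -30.4; z₂ = -0.12 − 0.01·(-30.4) = 0.184
Step 3: E′(0.184) = -24.32; z₃ = 0.184 − 0.01·(-24.32) = 0.4272

0.4272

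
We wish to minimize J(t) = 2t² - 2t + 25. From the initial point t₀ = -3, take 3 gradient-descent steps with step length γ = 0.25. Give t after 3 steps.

J′(t) = 4t - 2
t₁ = -3 − 0.25·(-14) = 0.5
t₂ = 0.5 − 0.25·0 = 0.5
t₃ = 0.5 − 0.25·0 = 0.5

0.5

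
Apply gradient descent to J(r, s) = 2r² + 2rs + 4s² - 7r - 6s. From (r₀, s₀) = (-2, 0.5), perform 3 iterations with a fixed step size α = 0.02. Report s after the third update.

0.774752

∇J = (4r + 2s - 7, 2r + 8s - 6)
(r₁, s₁) = (-2, 0.5) − 0.02·(-14, -6) = (-1.72, 0.62)
(r₂, s₂) = (-1.72, 0.62) − 0.02·(-12.64, -4.48) = (-1.4672, 0.7096)
(r₃, s₃) = (-1.4672, 0.7096) − 0.02·(-11.4496, -3.2576) = (-1.238208, 0.774752)
s = 0.774752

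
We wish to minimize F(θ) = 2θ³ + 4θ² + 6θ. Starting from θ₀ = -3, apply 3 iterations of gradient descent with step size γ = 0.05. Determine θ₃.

F′(θ) = 6θ² + 8θ + 6
θ₁ = -3 − 0.05·36 = -4.8
θ₂ = -4.8 − 0.05·105.84 = -10.092
θ₃ = -10.092 − 0.05·536.354784 = -36.9097392

-36.9097392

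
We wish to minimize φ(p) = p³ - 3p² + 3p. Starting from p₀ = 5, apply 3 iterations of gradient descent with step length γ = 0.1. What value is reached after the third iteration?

-0.2872192

φ′(p) = 3p² - 6p + 3
p₁ = 5 − 0.1·48 = 0.2
p₂ = 0.2 − 0.1·1.92 = 0.008
p₃ = 0.008 − 0.1·2.952192 = -0.2872192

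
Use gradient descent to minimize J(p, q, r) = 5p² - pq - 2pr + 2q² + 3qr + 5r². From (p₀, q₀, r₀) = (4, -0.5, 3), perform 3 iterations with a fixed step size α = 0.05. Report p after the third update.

∇J = (10p - q - 2r, -p + 4q + 3r, -2p + 3q + 10r)
Step 1: at (4, -0.5, 3), ∇J = (34.5, 3, 20.5) → (4, -0.5, 3) − 0.05·(34.5, 3, 20.5) = (2.275, -0.65, 1.975)
Step 2: at (2.275, -0.65, 1.975), ∇J = (19.45, 1.05, 13.25) → (2.275, -0.65, 1.975) − 0.05·(19.45, 1.05, 13.25) = (1.3025, -0.7025, 1.3125)
Step 3: at (1.3025, -0.7025, 1.3125), ∇J = (11.1025, -0.175, 8.4125) → (1.3025, -0.7025, 1.3125) − 0.05·(11.1025, -0.175, 8.4125) = (0.747375, -0.69375, 0.891875)
p = 0.747375

0.747375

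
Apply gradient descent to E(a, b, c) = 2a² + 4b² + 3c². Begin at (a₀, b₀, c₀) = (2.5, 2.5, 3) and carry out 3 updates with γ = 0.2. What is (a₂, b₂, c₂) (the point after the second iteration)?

∇E = (4a, 8b, 6c)
(a₁, b₁, c₁) = (2.5, 2.5, 3) − 0.2·(10, 20, 18) = (0.5, -1.5, -0.6)
(a₂, b₂, c₂) = (0.5, -1.5, -0.6) − 0.2·(2, -12, -3.6) = (0.1, 0.9, 0.12)

(0.1, 0.9, 0.12)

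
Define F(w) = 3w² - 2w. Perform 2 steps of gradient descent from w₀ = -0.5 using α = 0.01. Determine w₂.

F′(w) = 6w - 2
w₁ = -0.5 − 0.01·(-5) = -0.45
w₂ = -0.45 − 0.01·(-4.7) = -0.403

-0.403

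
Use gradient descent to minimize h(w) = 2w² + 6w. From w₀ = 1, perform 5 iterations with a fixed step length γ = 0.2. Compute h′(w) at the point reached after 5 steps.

h′(w) = 4w + 6
Step 1: h′(1) = 10; w₁ = 1 − 0.2·10 = -1
Step 2: h′(-1) = 2; w₂ = -1 − 0.2·2 = -1.4
Step 3: h′(-1.4) = 0.4; w₃ = -1.4 − 0.2·0.4 = -1.48
Step 4: h′(-1.48) = 0.08; w₄ = -1.48 − 0.2·0.08 = -1.496
Step 5: h′(-1.496) = 0.016; w₅ = -1.496 − 0.2·0.016 = -1.4992
h′(w) at (-1.4992) = 0.0032

0.0032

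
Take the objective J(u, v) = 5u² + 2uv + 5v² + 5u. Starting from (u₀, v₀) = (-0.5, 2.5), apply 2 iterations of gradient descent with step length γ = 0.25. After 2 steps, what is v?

6.125

∇J = (10u + 2v + 5, 2u + 10v)
(u₁, v₁) = (-0.5, 2.5) − 0.25·(5, 24) = (-1.75, -3.5)
(u₂, v₂) = (-1.75, -3.5) − 0.25·(-19.5, -38.5) = (3.125, 6.125)
v = 6.125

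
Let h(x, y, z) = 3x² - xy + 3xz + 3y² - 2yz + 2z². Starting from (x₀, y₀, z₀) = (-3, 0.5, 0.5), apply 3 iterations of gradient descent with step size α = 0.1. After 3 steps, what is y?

∇h = (6x - y + 3z, -x + 6y - 2z, 3x - 2y + 4z)
(x₁, y₁, z₁) = (-3, 0.5, 0.5) − 0.1·(-17, 5, -8) = (-1.3, 0, 1.3)
(x₂, y₂, z₂) = (-1.3, 0, 1.3) − 0.1·(-3.9, -1.3, 1.3) = (-0.91, 0.13, 1.17)
(x₃, y₃, z₃) = (-0.91, 0.13, 1.17) − 0.1·(-2.08, -0.65, 1.69) = (-0.702, 0.195, 1.001)
y = 0.195

0.195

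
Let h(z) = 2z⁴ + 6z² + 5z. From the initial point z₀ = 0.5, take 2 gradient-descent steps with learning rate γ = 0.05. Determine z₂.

h′(z) = 8z³ + 12z + 5
Step 1: h′(0.5) = 12; z₁ = 0.5 − 0.05·12 = -0.1
Step 2: h′(-0.1) = 3.792; z₂ = -0.1 − 0.05·3.792 = -0.2896

-0.2896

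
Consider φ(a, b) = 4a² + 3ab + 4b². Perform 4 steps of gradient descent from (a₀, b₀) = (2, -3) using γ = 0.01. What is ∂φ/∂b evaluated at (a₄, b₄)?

-13.63215138

∇φ = (8a + 3b, 3a + 8b)
(a₁, b₁) = (2, -3) − 0.01·(7, -18) = (1.93, -2.82)
(a₂, b₂) = (1.93, -2.82) − 0.01·(6.98, -16.77) = (1.8602, -2.6523)
(a₃, b₃) = (1.8602, -2.6523) − 0.01·(6.9247, -15.6378) = (1.790953, -2.495922)
(a₄, b₄) = (1.790953, -2.495922) − 0.01·(6.839858, -14.594517) = (1.72255442, -2.34997683)
∂φ/∂b at (1.72255442, -2.34997683) = -13.63215138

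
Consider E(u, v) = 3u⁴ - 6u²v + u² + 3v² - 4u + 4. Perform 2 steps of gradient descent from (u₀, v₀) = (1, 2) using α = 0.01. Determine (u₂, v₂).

(1.24480672, 1.901576)

∇E = (12u³ - 12uv + 2u - 4, -6u² + 6v)
Step 1: at (1, 2), ∇E = (-14, 6) → (1, 2) − 0.01·(-14, 6) = (1.14, 1.94)
Step 2: at (1.14, 1.94), ∇E = (-10.480672, 3.8424) → (1.14, 1.94) − 0.01·(-10.480672, 3.8424) = (1.24480672, 1.901576)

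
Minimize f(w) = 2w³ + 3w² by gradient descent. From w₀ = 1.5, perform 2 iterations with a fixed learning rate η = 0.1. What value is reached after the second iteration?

f′(w) = 6w² + 6w
Step 1: f′(1.5) = 22.5; w₁ = 1.5 − 0.1·22.5 = -0.75
Step 2: f′(-0.75) = -1.125; w₂ = -0.75 − 0.1·(-1.125) = -0.6375

-0.6375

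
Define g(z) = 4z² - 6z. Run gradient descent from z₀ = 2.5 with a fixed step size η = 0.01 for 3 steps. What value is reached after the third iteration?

2.112704

g′(z) = 8z - 6
z₁ = 2.5 − 0.01·14 = 2.36
z₂ = 2.36 − 0.01·12.88 = 2.2312
z₃ = 2.2312 − 0.01·11.8496 = 2.112704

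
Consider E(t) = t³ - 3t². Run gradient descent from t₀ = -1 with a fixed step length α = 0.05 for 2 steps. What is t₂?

E′(t) = 3t² - 6t
t₁ = -1 − 0.05·9 = -1.45
t₂ = -1.45 − 0.05·15.0075 = -2.200375

-2.200375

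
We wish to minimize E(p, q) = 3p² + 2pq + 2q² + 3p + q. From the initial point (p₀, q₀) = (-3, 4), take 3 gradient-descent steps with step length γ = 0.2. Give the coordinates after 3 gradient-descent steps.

(-0.72, 0.36)

∇E = (6p + 2q + 3, 2p + 4q + 1)
Step 1: at (-3, 4), ∇E = (-7, 11) → (-3, 4) − 0.2·(-7, 11) = (-1.6, 1.8)
Step 2: at (-1.6, 1.8), ∇E = (-3, 5) → (-1.6, 1.8) − 0.2·(-3, 5) = (-1, 0.8)
Step 3: at (-1, 0.8), ∇E = (-1.4, 2.2) → (-1, 0.8) − 0.2·(-1.4, 2.2) = (-0.72, 0.36)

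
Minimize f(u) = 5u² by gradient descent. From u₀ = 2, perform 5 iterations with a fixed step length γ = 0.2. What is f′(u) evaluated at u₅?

f′(u) = 10u
u₁ = 2 − 0.2·20 = -2
u₂ = -2 − 0.2·(-20) = 2
u₃ = 2 − 0.2·20 = -2
u₄ = -2 − 0.2·(-20) = 2
u₅ = 2 − 0.2·20 = -2
f′(u) at (-2) = -20

-20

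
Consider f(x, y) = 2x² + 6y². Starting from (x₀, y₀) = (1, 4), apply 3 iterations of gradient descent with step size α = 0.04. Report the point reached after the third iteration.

∇f = (4x, 12y)
Step 1: at (1, 4), ∇f = (4, 48) → (1, 4) − 0.04·(4, 48) = (0.84, 2.08)
Step 2: at (0.84, 2.08), ∇f = (3.36, 24.96) → (0.84, 2.08) − 0.04·(3.36, 24.96) = (0.7056, 1.0816)
Step 3: at (0.7056, 1.0816), ∇f = (2.8224, 12.9792) → (0.7056, 1.0816) − 0.04·(2.8224, 12.9792) = (0.592704, 0.562432)

(0.592704, 0.562432)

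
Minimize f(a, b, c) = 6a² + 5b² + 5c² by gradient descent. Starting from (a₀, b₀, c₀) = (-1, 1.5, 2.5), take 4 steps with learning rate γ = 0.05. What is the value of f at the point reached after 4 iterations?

∇f = (12a, 10b, 10c)
(a₁, b₁, c₁) = (-1, 1.5, 2.5) − 0.05·(-12, 15, 25) = (-0.4, 0.75, 1.25)
(a₂, b₂, c₂) = (-0.4, 0.75, 1.25) − 0.05·(-4.8, 7.5, 12.5) = (-0.16, 0.375, 0.625)
(a₃, b₃, c₃) = (-0.16, 0.375, 0.625) − 0.05·(-1.92, 3.75, 6.25) = (-0.064, 0.1875, 0.3125)
(a₄, b₄, c₄) = (-0.064, 0.1875, 0.3125) − 0.05·(-0.768, 1.875, 3.125) = (-0.0256, 0.09375, 0.15625)
f(-0.0256, 0.09375, 0.15625) = 0.169947785

0.169947785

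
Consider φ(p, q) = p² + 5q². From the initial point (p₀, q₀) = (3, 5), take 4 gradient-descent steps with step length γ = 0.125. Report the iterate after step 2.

(1.6875, 0.3125)

∇φ = (2p, 10q)
Step 1: at (3, 5), ∇φ = (6, 50) → (3, 5) − 0.125·(6, 50) = (2.25, -1.25)
Step 2: at (2.25, -1.25), ∇φ = (4.5, -12.5) → (2.25, -1.25) − 0.125·(4.5, -12.5) = (1.6875, 0.3125)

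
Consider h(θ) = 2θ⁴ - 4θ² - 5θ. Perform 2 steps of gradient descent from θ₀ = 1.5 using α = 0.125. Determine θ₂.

1.109375

h′(θ) = 8θ³ - 8θ - 5
Step 1: h′(1.5) = 10; θ₁ = 1.5 − 0.125·10 = 0.25
Step 2: h′(0.25) = -6.875; θ₂ = 0.25 − 0.125·(-6.875) = 1.109375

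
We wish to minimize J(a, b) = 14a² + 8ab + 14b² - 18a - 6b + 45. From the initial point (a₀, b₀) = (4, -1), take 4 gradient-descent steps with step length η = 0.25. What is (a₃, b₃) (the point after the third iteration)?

(-737.5, -456.5)

∇J = (28a + 8b - 18, 8a + 28b - 6)
(a₁, b₁) = (4, -1) − 0.25·(86, -2) = (-17.5, -0.5)
(a₂, b₂) = (-17.5, -0.5) − 0.25·(-512, -160) = (110.5, 39.5)
(a₃, b₃) = (110.5, 39.5) − 0.25·(3392, 1984) = (-737.5, -456.5)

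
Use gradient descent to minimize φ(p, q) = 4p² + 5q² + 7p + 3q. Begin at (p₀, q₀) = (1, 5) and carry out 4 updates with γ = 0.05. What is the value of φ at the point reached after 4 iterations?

∇φ = (8p + 7, 10q + 3)
(p₁, q₁) = (1, 5) − 0.05·(15, 53) = (0.25, 2.35)
(p₂, q₂) = (0.25, 2.35) − 0.05·(9, 26.5) = (-0.2, 1.025)
(p₃, q₃) = (-0.2, 1.025) − 0.05·(5.4, 13.25) = (-0.47, 0.3625)
(p₄, q₄) = (-0.47, 0.3625) − 0.05·(3.24, 6.625) = (-0.632, 0.03125)
φ(-0.632, 0.03125) = -2.7276711875

-2.7276711875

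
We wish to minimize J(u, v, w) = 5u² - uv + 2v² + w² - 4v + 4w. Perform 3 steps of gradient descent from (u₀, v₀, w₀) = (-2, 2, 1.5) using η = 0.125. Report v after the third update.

1.10546875

∇J = (10u - v, -u + 4v - 4, 2w + 4)
(u₁, v₁, w₁) = (-2, 2, 1.5) − 0.125·(-22, 6, 7) = (0.75, 1.25, 0.625)
(u₂, v₂, w₂) = (0.75, 1.25, 0.625) − 0.125·(6.25, 0.25, 5.25) = (-0.03125, 1.21875, -0.03125)
(u₃, v₃, w₃) = (-0.03125, 1.21875, -0.03125) − 0.125·(-1.53125, 0.90625, 3.9375) = (0.16015625, 1.10546875, -0.5234375)
v = 1.10546875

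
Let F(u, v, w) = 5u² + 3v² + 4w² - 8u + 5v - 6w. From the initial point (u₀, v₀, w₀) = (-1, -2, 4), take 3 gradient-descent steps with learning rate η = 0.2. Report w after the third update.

0.048

∇F = (10u - 8, 6v + 5, 8w - 6)
Step 1: at (-1, -2, 4), ∇F = (-18, -7, 26) → (-1, -2, 4) − 0.2·(-18, -7, 26) = (2.6, -0.6, -1.2)
Step 2: at (2.6, -0.6, -1.2), ∇F = (18, 1.4, -15.6) → (2.6, -0.6, -1.2) − 0.2·(18, 1.4, -15.6) = (-1, -0.88, 1.92)
Step 3: at (-1, -0.88, 1.92), ∇F = (-18, -0.28, 9.36) → (-1, -0.88, 1.92) − 0.2·(-18, -0.28, 9.36) = (2.6, -0.824, 0.048)
w = 0.048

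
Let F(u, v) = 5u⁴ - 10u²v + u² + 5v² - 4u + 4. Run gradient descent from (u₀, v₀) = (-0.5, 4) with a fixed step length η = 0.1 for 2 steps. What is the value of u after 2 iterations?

∇F = (20u³ - 20uv + 2u - 4, -10u² + 10v)
(u₁, v₁) = (-0.5, 4) − 0.1·(32.5, 37.5) = (-3.75, 0.25)
(u₂, v₂) = (-3.75, 0.25) − 0.1·(-1047.4375, -138.125) = (100.99375, 14.0625)
u = 100.99375

100.99375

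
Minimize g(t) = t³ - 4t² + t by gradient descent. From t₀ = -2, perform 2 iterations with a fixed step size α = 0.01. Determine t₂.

-2.640523

g′(t) = 3t² - 8t + 1
Step 1: g′(-2) = 29; t₁ = -2 − 0.01·29 = -2.29
Step 2: g′(-2.29) = 35.0523; t₂ = -2.29 − 0.01·35.0523 = -2.640523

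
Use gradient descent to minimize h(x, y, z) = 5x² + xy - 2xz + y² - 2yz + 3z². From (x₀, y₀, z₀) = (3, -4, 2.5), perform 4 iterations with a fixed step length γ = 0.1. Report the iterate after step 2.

∇h = (10x + y - 2z, x + 2y - 2z, -2x - 2y + 6z)
(x₁, y₁, z₁) = (3, -4, 2.5) − 0.1·(21, -10, 17) = (0.9, -3, 0.8)
(x₂, y₂, z₂) = (0.9, -3, 0.8) − 0.1·(4.4, -6.7, 9) = (0.46, -2.33, -0.1)

(0.46, -2.33, -0.1)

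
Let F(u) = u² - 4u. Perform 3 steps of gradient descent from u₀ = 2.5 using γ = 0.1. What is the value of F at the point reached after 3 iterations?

F′(u) = 2u - 4
u₁ = 2.5 − 0.1·1 = 2.4
u₂ = 2.4 − 0.1·0.8 = 2.32
u₃ = 2.32 − 0.1·0.64 = 2.256
F(2.256) = -3.934464

-3.934464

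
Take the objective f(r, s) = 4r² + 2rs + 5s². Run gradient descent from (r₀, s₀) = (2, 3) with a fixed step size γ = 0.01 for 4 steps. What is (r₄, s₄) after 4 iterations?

(1.25582416, 1.8535752)

∇f = (8r + 2s, 2r + 10s)
(r₁, s₁) = (2, 3) − 0.01·(22, 34) = (1.78, 2.66)
(r₂, s₂) = (1.78, 2.66) − 0.01·(19.56, 30.16) = (1.5844, 2.3584)
(r₃, s₃) = (1.5844, 2.3584) − 0.01·(17.392, 26.7528) = (1.41048, 2.090872)
(r₄, s₄) = (1.41048, 2.090872) − 0.01·(15.465584, 23.72968) = (1.25582416, 1.8535752)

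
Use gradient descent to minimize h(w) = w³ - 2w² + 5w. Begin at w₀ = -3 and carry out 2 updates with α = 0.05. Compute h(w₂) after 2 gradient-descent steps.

h′(w) = 3w² - 4w + 5
w₁ = -3 − 0.05·44 = -5.2
w₂ = -5.2 − 0.05·106.92 = -10.546
h(-10.546) = -1448.072483336

-1448.072483336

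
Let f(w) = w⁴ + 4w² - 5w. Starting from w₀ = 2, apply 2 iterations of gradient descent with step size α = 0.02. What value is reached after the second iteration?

0.93907648

f′(w) = 4w³ + 8w - 5
Step 1: f′(2) = 43; w₁ = 2 − 0.02·43 = 1.14
Step 2: f′(1.14) = 10.046176; w₂ = 1.14 − 0.02·10.046176 = 0.93907648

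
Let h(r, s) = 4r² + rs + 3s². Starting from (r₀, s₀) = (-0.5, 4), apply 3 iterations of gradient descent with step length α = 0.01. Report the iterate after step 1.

∇h = (8r + s, r + 6s)
(r₁, s₁) = (-0.5, 4) − 0.01·(0, 23.5) = (-0.5, 3.765)

(-0.5, 3.765)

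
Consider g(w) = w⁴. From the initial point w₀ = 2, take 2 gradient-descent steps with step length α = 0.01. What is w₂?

1.49033472

g′(w) = 4w³
w₁ = 2 − 0.01·32 = 1.68
w₂ = 1.68 − 0.01·18.966528 = 1.49033472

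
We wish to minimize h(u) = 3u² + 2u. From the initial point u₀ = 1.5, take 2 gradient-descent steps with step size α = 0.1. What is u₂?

h′(u) = 6u + 2
u₁ = 1.5 − 0.1·11 = 0.4
u₂ = 0.4 − 0.1·4.4 = -0.04

-0.04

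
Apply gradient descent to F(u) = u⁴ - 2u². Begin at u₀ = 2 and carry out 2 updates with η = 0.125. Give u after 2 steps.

-1

F′(u) = 4u³ - 4u
Step 1: F′(2) = 24; u₁ = 2 − 0.125·24 = -1
Step 2: F′(-1) = 0; u₂ = -1 − 0.125·0 = -1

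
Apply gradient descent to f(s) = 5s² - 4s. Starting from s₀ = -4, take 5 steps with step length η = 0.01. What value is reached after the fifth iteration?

-2.198156

f′(s) = 10s - 4
Step 1: f′(-4) = -44; s₁ = -4 − 0.01·(-44) = -3.56
Step 2: f′(-3.56) = -39.6; s₂ = -3.56 − 0.01·(-39.6) = -3.164
Step 3: f′(-3.164) = -35.64; s₃ = -3.164 − 0.01·(-35.64) = -2.8076
Step 4: f′(-2.8076) = -32.076; s₄ = -2.8076 − 0.01·(-32.076) = -2.48684
Step 5: f′(-2.48684) = -28.8684; s₅ = -2.48684 − 0.01·(-28.8684) = -2.198156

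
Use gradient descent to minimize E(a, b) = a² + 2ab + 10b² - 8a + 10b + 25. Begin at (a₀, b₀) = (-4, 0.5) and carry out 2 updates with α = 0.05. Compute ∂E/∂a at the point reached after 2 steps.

∇E = (2a + 2b - 8, 2a + 20b + 10)
(a₁, b₁) = (-4, 0.5) − 0.05·(-15, 12) = (-3.25, -0.1)
(a₂, b₂) = (-3.25, -0.1) − 0.05·(-14.7, 1.5) = (-2.515, -0.175)
∂E/∂a at (-2.515, -0.175) = -13.38

-13.38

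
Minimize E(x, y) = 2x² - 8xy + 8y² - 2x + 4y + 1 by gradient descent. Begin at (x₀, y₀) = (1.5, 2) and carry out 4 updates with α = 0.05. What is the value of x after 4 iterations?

2.1

∇E = (4x - 8y - 2, -8x + 16y + 4)
Step 1: at (1.5, 2), ∇E = (-12, 24) → (1.5, 2) − 0.05·(-12, 24) = (2.1, 0.8)
Step 2: at (2.1, 0.8), ∇E = (0, 0) → (2.1, 0.8) − 0.05·(0, 0) = (2.1, 0.8)
Step 3: at (2.1, 0.8), ∇E = (0, 0) → (2.1, 0.8) − 0.05·(0, 0) = (2.1, 0.8)
Step 4: at (2.1, 0.8), ∇E = (0, 0) → (2.1, 0.8) − 0.05·(0, 0) = (2.1, 0.8)
x = 2.1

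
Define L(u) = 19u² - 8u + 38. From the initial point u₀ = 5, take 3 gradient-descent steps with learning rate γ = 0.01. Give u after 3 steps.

L′(u) = 38u - 8
Step 1: L′(5) = 182; u₁ = 5 − 0.01·182 = 3.18
Step 2: L′(3.18) = 112.84; u₂ = 3.18 − 0.01·112.84 = 2.0516
Step 3: L′(2.0516) = 69.9608; u₃ = 2.0516 − 0.01·69.9608 = 1.351992

1.351992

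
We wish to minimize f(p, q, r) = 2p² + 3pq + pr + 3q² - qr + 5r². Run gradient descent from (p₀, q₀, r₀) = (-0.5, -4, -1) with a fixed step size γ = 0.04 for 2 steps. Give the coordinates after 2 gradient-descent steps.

(0.476, -2.3368, -0.5688)

∇f = (4p + 3q + r, 3p + 6q - r, p - q + 10r)
(p₁, q₁, r₁) = (-0.5, -4, -1) − 0.04·(-15, -24.5, -6.5) = (0.1, -3.02, -0.74)
(p₂, q₂, r₂) = (0.1, -3.02, -0.74) − 0.04·(-9.4, -17.08, -4.28) = (0.476, -2.3368, -0.5688)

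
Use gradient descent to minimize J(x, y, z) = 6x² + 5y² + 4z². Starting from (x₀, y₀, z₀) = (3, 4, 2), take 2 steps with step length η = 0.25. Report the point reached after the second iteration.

(12, 9, 2)

∇J = (12x, 10y, 8z)
Step 1: at (3, 4, 2), ∇J = (36, 40, 16) → (3, 4, 2) − 0.25·(36, 40, 16) = (-6, -6, -2)
Step 2: at (-6, -6, -2), ∇J = (-72, -60, -16) → (-6, -6, -2) − 0.25·(-72, -60, -16) = (12, 9, 2)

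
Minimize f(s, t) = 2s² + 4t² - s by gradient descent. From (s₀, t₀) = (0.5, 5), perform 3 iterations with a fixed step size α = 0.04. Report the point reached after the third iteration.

(0.398176, 1.57216)

∇f = (4s - 1, 8t)
Step 1: at (0.5, 5), ∇f = (1, 40) → (0.5, 5) − 0.04·(1, 40) = (0.46, 3.4)
Step 2: at (0.46, 3.4), ∇f = (0.84, 27.2) → (0.46, 3.4) − 0.04·(0.84, 27.2) = (0.4264, 2.312)
Step 3: at (0.4264, 2.312), ∇f = (0.7056, 18.496) → (0.4264, 2.312) − 0.04·(0.7056, 18.496) = (0.398176, 1.57216)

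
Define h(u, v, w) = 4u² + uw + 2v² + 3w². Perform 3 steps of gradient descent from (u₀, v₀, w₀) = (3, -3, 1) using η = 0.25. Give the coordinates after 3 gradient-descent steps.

∇h = (8u + w, 4v, u + 6w)
Step 1: at (3, -3, 1), ∇h = (25, -12, 9) → (3, -3, 1) − 0.25·(25, -12, 9) = (-3.25, 0, -1.25)
Step 2: at (-3.25, 0, -1.25), ∇h = (-27.25, 0, -10.75) → (-3.25, 0, -1.25) − 0.25·(-27.25, 0, -10.75) = (3.5625, 0, 1.4375)
Step 3: at (3.5625, 0, 1.4375), ∇h = (29.9375, 0, 12.1875) → (3.5625, 0, 1.4375) − 0.25·(29.9375, 0, 12.1875) = (-3.921875, 0, -1.609375)

(-3.921875, 0, -1.609375)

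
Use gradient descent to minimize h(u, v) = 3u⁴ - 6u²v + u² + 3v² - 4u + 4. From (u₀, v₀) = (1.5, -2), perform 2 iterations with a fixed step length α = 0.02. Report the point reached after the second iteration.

∇h = (12u³ - 12uv + 2u - 4, -6u² + 6v)
(u₁, v₁) = (1.5, -2) − 0.02·(75.5, -25.5) = (-0.01, -1.49)
(u₂, v₂) = (-0.01, -1.49) − 0.02·(-4.198812, -8.9406) = (0.07397624, -1.311188)

(0.07397624, -1.311188)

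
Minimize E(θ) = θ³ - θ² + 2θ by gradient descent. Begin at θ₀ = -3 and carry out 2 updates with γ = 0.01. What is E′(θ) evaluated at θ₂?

52.269219016875

E′(θ) = 3θ² - 2θ + 2
θ₁ = -3 − 0.01·35 = -3.35
θ₂ = -3.35 − 0.01·42.3675 = -3.773675
E′(θ) at (-3.773675) = 52.269219016875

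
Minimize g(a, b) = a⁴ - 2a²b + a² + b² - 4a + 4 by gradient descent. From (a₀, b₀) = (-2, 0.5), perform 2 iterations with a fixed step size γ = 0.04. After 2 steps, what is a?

∇g = (4a³ - 4ab + 2a - 4, -2a² + 2b)
(a₁, b₁) = (-2, 0.5) − 0.04·(-36, -7) = (-0.56, 0.78)
(a₂, b₂) = (-0.56, 0.78) − 0.04·(-4.075264, 0.9328) = (-0.39698944, 0.742688)
a = -0.39698944

-0.39698944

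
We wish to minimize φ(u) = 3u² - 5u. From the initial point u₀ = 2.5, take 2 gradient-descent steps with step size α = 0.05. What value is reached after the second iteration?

φ′(u) = 6u - 5
Step 1: φ′(2.5) = 10; u₁ = 2.5 − 0.05·10 = 2
Step 2: φ′(2) = 7; u₂ = 2 − 0.05·7 = 1.65

1.65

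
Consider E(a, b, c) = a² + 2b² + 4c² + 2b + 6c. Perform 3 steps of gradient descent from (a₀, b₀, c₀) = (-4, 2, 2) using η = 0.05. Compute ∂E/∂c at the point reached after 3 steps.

4.752

∇E = (2a, 4b + 2, 8c + 6)
Step 1: at (-4, 2, 2), ∇E = (-8, 10, 22) → (-4, 2, 2) − 0.05·(-8, 10, 22) = (-3.6, 1.5, 0.9)
Step 2: at (-3.6, 1.5, 0.9), ∇E = (-7.2, 8, 13.2) → (-3.6, 1.5, 0.9) − 0.05·(-7.2, 8, 13.2) = (-3.24, 1.1, 0.24)
Step 3: at (-3.24, 1.1, 0.24), ∇E = (-6.48, 6.4, 7.92) → (-3.24, 1.1, 0.24) − 0.05·(-6.48, 6.4, 7.92) = (-2.916, 0.78, -0.156)
∂E/∂c at (-2.916, 0.78, -0.156) = 4.752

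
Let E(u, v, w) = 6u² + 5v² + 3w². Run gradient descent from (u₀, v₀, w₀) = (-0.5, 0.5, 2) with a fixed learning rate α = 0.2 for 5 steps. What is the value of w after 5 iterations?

-0.00064

∇E = (12u, 10v, 6w)
Step 1: at (-0.5, 0.5, 2), ∇E = (-6, 5, 12) → (-0.5, 0.5, 2) − 0.2·(-6, 5, 12) = (0.7, -0.5, -0.4)
Step 2: at (0.7, -0.5, -0.4), ∇E = (8.4, -5, -2.4) → (0.7, -0.5, -0.4) − 0.2·(8.4, -5, -2.4) = (-0.98, 0.5, 0.08)
Step 3: at (-0.98, 0.5, 0.08), ∇E = (-11.76, 5, 0.48) → (-0.98, 0.5, 0.08) − 0.2·(-11.76, 5, 0.48) = (1.372, -0.5, -0.016)
Step 4: at (1.372, -0.5, -0.016), ∇E = (16.464, -5, -0.096) → (1.372, -0.5, -0.016) − 0.2·(16.464, -5, -0.096) = (-1.9208, 0.5, 0.0032)
Step 5: at (-1.9208, 0.5, 0.0032), ∇E = (-23.0496, 5, 0.0192) → (-1.9208, 0.5, 0.0032) − 0.2·(-23.0496, 5, 0.0192) = (2.68912, -0.5, -0.00064)
w = -0.00064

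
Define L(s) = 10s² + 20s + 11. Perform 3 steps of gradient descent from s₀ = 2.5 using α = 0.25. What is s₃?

L′(s) = 20s + 20
Step 1: L′(2.5) = 70; s₁ = 2.5 − 0.25·70 = -15
Step 2: L′(-15) = -280; s₂ = -15 − 0.25·(-280) = 55
Step 3: L′(55) = 1120; s₃ = 55 − 0.25·1120 = -225

-225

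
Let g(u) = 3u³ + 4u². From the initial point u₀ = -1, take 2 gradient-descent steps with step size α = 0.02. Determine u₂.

g′(u) = 9u² + 8u
u₁ = -1 − 0.02·1 = -1.02
u₂ = -1.02 − 0.02·1.2036 = -1.044072

-1.044072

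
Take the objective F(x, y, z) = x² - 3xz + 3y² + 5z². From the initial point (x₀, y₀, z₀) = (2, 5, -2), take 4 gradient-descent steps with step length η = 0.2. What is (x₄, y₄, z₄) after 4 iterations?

∇F = (2x - 3z, 6y, -3x + 10z)
(x₁, y₁, z₁) = (2, 5, -2) − 0.2·(10, 30, -26) = (0, -1, 3.2)
(x₂, y₂, z₂) = (0, -1, 3.2) − 0.2·(-9.6, -6, 32) = (1.92, 0.2, -3.2)
(x₃, y₃, z₃) = (1.92, 0.2, -3.2) − 0.2·(13.44, 1.2, -37.76) = (-0.768, -0.04, 4.352)
(x₄, y₄, z₄) = (-0.768, -0.04, 4.352) − 0.2·(-14.592, -0.24, 45.824) = (2.1504, 0.008, -4.8128)

(2.1504, 0.008, -4.8128)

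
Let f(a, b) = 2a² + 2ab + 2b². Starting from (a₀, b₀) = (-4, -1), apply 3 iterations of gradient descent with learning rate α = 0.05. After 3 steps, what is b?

∇f = (4a + 2b, 2a + 4b)
Step 1: at (-4, -1), ∇f = (-18, -12) → (-4, -1) − 0.05·(-18, -12) = (-3.1, -0.4)
Step 2: at (-3.1, -0.4), ∇f = (-13.2, -7.8) → (-3.1, -0.4) − 0.05·(-13.2, -7.8) = (-2.44, -0.01)
Step 3: at (-2.44, -0.01), ∇f = (-9.78, -4.92) → (-2.44, -0.01) − 0.05·(-9.78, -4.92) = (-1.951, 0.236)
b = 0.236

0.236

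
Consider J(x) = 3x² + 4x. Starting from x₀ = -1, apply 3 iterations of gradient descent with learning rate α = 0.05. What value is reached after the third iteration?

-0.781

J′(x) = 6x + 4
Step 1: J′(-1) = -2; x₁ = -1 − 0.05·(-2) = -0.9
Step 2: J′(-0.9) = -1.4; x₂ = -0.9 − 0.05·(-1.4) = -0.83
Step 3: J′(-0.83) = -0.98; x₃ = -0.83 − 0.05·(-0.98) = -0.781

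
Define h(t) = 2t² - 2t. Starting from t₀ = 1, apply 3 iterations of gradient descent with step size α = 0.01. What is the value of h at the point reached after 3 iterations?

-0.108621105152

h′(t) = 4t - 2
t₁ = 1 − 0.01·2 = 0.98
t₂ = 0.98 − 0.01·1.92 = 0.9608
t₃ = 0.9608 − 0.01·1.8432 = 0.942368
h(0.942368) = -0.108621105152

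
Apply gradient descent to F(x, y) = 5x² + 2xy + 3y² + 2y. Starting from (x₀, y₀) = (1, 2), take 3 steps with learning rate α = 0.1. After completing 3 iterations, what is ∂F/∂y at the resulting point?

0.976

∇F = (10x + 2y, 2x + 6y + 2)
Step 1: at (1, 2), ∇F = (14, 16) → (1, 2) − 0.1·(14, 16) = (-0.4, 0.4)
Step 2: at (-0.4, 0.4), ∇F = (-3.2, 3.6) → (-0.4, 0.4) − 0.1·(-3.2, 3.6) = (-0.08, 0.04)
Step 3: at (-0.08, 0.04), ∇F = (-0.72, 2.08) → (-0.08, 0.04) − 0.1·(-0.72, 2.08) = (-0.008, -0.168)
∂F/∂y at (-0.008, -0.168) = 0.976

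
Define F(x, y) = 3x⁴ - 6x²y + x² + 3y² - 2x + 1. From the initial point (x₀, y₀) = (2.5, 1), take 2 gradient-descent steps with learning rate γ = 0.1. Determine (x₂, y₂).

(2907.25765, 111.8215)

∇F = (12x³ - 12xy + 2x - 2, -6x² + 6y)
Step 1: at (2.5, 1), ∇F = (160.5, -31.5) → (2.5, 1) − 0.1·(160.5, -31.5) = (-13.55, 4.15)
Step 2: at (-13.55, 4.15), ∇F = (-29208.0765, -1076.715) → (-13.55, 4.15) − 0.1·(-29208.0765, -1076.715) = (2907.25765, 111.8215)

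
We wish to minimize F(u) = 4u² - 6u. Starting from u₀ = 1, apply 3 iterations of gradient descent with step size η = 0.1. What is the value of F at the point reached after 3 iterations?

F′(u) = 8u - 6
Step 1: F′(1) = 2; u₁ = 1 − 0.1·2 = 0.8
Step 2: F′(0.8) = 0.4; u₂ = 0.8 − 0.1·0.4 = 0.76
Step 3: F′(0.76) = 0.08; u₃ = 0.76 − 0.1·0.08 = 0.752
F(0.752) = -2.249984

-2.249984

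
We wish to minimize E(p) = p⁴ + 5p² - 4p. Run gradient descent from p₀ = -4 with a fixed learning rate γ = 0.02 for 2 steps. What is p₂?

E′(p) = 4p³ + 10p - 4
Step 1: E′(-4) = -300; p₁ = -4 − 0.02·(-300) = 2
Step 2: E′(2) = 48; p₂ = 2 − 0.02·48 = 1.04

1.04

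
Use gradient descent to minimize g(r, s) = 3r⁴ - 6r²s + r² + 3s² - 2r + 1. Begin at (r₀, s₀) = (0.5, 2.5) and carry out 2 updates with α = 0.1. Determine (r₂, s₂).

∇g = (12r³ - 12rs + 2r - 2, -6r² + 6s)
Step 1: at (0.5, 2.5), ∇g = (-14.5, 13.5) → (0.5, 2.5) − 0.1·(-14.5, 13.5) = (1.95, 1.15)
Step 2: at (1.95, 1.15), ∇g = (63.9685, -15.915) → (1.95, 1.15) − 0.1·(63.9685, -15.915) = (-4.44685, 2.7415)

(-4.44685, 2.7415)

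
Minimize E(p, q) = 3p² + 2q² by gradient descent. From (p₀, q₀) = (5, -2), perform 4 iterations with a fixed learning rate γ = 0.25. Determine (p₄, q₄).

(0.3125, 0)

∇E = (6p, 4q)
(p₁, q₁) = (5, -2) − 0.25·(30, -8) = (-2.5, 0)
(p₂, q₂) = (-2.5, 0) − 0.25·(-15, 0) = (1.25, 0)
(p₃, q₃) = (1.25, 0) − 0.25·(7.5, 0) = (-0.625, 0)
(p₄, q₄) = (-0.625, 0) − 0.25·(-3.75, 0) = (0.3125, 0)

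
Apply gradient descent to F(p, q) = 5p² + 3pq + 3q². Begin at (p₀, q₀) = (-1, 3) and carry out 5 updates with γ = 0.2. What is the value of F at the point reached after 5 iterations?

∇F = (10p + 3q, 3p + 6q)
Step 1: at (-1, 3), ∇F = (-1, 15) → (-1, 3) − 0.2·(-1, 15) = (-0.8, 0)
Step 2: at (-0.8, 0), ∇F = (-8, -2.4) → (-0.8, 0) − 0.2·(-8, -2.4) = (0.8, 0.48)
Step 3: at (0.8, 0.48), ∇F = (9.44, 5.28) → (0.8, 0.48) − 0.2·(9.44, 5.28) = (-1.088, -0.576)
Step 4: at (-1.088, -0.576), ∇F = (-12.608, -6.72) → (-1.088, -0.576) − 0.2·(-12.608, -6.72) = (1.4336, 0.768)
Step 5: at (1.4336, 0.768), ∇F = (16.64, 8.9088) → (1.4336, 0.768) − 0.2·(16.64, 8.9088) = (-1.8944, -1.01376)
F(-1.8944, -1.01376) = 26.7882856448

26.7882856448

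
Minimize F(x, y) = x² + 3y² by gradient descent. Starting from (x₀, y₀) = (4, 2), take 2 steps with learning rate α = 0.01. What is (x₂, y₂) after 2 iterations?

(3.8416, 1.7672)

∇F = (2x, 6y)
Step 1: at (4, 2), ∇F = (8, 12) → (4, 2) − 0.01·(8, 12) = (3.92, 1.88)
Step 2: at (3.92, 1.88), ∇F = (7.84, 11.28) → (3.92, 1.88) − 0.01·(7.84, 11.28) = (3.8416, 1.7672)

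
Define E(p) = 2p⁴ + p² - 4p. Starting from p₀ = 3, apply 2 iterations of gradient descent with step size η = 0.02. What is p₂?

-0.82312704

E′(p) = 8p³ + 2p - 4
p₁ = 3 − 0.02·218 = -1.36
p₂ = -1.36 − 0.02·(-26.843648) = -0.82312704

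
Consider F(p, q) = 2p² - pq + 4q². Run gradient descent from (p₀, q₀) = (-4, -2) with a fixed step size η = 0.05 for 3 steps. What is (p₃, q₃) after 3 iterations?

(-2.21825, -0.7385)

∇F = (4p - q, -p + 8q)
Step 1: at (-4, -2), ∇F = (-14, -12) → (-4, -2) − 0.05·(-14, -12) = (-3.3, -1.4)
Step 2: at (-3.3, -1.4), ∇F = (-11.8, -7.9) → (-3.3, -1.4) − 0.05·(-11.8, -7.9) = (-2.71, -1.005)
Step 3: at (-2.71, -1.005), ∇F = (-9.835, -5.33) → (-2.71, -1.005) − 0.05·(-9.835, -5.33) = (-2.21825, -0.7385)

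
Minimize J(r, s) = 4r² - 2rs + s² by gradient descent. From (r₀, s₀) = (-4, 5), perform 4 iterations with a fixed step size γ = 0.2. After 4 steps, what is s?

1.352

∇J = (8r - 2s, -2r + 2s)
Step 1: at (-4, 5), ∇J = (-42, 18) → (-4, 5) − 0.2·(-42, 18) = (4.4, 1.4)
Step 2: at (4.4, 1.4), ∇J = (32.4, -6) → (4.4, 1.4) − 0.2·(32.4, -6) = (-2.08, 2.6)
Step 3: at (-2.08, 2.6), ∇J = (-21.84, 9.36) → (-2.08, 2.6) − 0.2·(-21.84, 9.36) = (2.288, 0.728)
Step 4: at (2.288, 0.728), ∇J = (16.848, -3.12) → (2.288, 0.728) − 0.2·(16.848, -3.12) = (-1.0816, 1.352)
s = 1.352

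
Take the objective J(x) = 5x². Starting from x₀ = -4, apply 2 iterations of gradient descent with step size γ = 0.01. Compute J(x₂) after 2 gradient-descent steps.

J′(x) = 10x
x₁ = -4 − 0.01·(-40) = -3.6
x₂ = -3.6 − 0.01·(-36) = -3.24
J(-3.24) = 52.488

52.488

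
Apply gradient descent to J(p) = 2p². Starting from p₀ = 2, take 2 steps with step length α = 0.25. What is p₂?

0

J′(p) = 4p
Step 1: J′(2) = 8; p₁ = 2 − 0.25·8 = 0
Step 2: J′(0) = 0; p₂ = 0 − 0.25·0 = 0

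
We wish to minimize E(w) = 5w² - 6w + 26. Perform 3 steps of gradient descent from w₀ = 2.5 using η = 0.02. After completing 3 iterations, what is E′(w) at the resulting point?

E′(w) = 10w - 6
Step 1: E′(2.5) = 19; w₁ = 2.5 − 0.02·19 = 2.12
Step 2: E′(2.12) = 15.2; w₂ = 2.12 − 0.02·15.2 = 1.816
Step 3: E′(1.816) = 12.16; w₃ = 1.816 − 0.02·12.16 = 1.5728
E′(w) at (1.5728) = 9.728

9.728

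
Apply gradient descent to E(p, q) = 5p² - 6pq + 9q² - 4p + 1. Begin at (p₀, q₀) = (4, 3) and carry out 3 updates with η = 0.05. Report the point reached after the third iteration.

(1.624, 0.768)

∇E = (10p - 6q - 4, -6p + 18q)
Step 1: at (4, 3), ∇E = (18, 30) → (4, 3) − 0.05·(18, 30) = (3.1, 1.5)
Step 2: at (3.1, 1.5), ∇E = (18, 8.4) → (3.1, 1.5) − 0.05·(18, 8.4) = (2.2, 1.08)
Step 3: at (2.2, 1.08), ∇E = (11.52, 6.24) → (2.2, 1.08) − 0.05·(11.52, 6.24) = (1.624, 0.768)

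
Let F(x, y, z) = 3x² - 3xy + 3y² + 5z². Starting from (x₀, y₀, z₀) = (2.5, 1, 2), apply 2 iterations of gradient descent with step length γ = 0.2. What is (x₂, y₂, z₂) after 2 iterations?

∇F = (6x - 3y, -3x + 6y, 10z)
Step 1: at (2.5, 1, 2), ∇F = (12, -1.5, 20) → (2.5, 1, 2) − 0.2·(12, -1.5, 20) = (0.1, 1.3, -2)
Step 2: at (0.1, 1.3, -2), ∇F = (-3.3, 7.5, -20) → (0.1, 1.3, -2) − 0.2·(-3.3, 7.5, -20) = (0.76, -0.2, 2)

(0.76, -0.2, 2)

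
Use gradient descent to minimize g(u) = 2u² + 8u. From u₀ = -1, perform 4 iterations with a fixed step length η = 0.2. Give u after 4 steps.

g′(u) = 4u + 8
u₁ = -1 − 0.2·4 = -1.8
u₂ = -1.8 − 0.2·0.8 = -1.96
u₃ = -1.96 − 0.2·0.16 = -1.992
u₄ = -1.992 − 0.2·0.032 = -1.9984

-1.9984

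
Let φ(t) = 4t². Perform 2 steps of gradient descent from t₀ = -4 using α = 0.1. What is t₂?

-0.16

φ′(t) = 8t
t₁ = -4 − 0.1·(-32) = -0.8
t₂ = -0.8 − 0.1·(-6.4) = -0.16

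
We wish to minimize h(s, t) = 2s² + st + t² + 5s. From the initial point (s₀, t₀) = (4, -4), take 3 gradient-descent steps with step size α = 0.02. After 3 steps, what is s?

3.05468

∇h = (4s + t + 5, s + 2t)
Step 1: at (4, -4), ∇h = (17, -4) → (4, -4) − 0.02·(17, -4) = (3.66, -3.92)
Step 2: at (3.66, -3.92), ∇h = (15.72, -4.18) → (3.66, -3.92) − 0.02·(15.72, -4.18) = (3.3456, -3.8364)
Step 3: at (3.3456, -3.8364), ∇h = (14.546, -4.3272) → (3.3456, -3.8364) − 0.02·(14.546, -4.3272) = (3.05468, -3.749856)
s = 3.05468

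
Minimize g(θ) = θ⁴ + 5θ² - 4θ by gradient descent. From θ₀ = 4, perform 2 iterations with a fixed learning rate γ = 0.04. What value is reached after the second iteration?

68.02957312

g′(θ) = 4θ³ + 10θ - 4
Step 1: g′(4) = 292; θ₁ = 4 − 0.04·292 = -7.68
Step 2: g′(-7.68) = -1892.739328; θ₂ = -7.68 − 0.04·(-1892.739328) = 68.02957312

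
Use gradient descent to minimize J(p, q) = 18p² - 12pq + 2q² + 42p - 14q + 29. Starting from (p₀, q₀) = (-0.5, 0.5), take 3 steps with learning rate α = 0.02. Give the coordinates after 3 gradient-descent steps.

∇J = (36p - 12q + 42, -12p + 4q - 14)
Step 1: at (-0.5, 0.5), ∇J = (18, -6) → (-0.5, 0.5) − 0.02·(18, -6) = (-0.86, 0.62)
Step 2: at (-0.86, 0.62), ∇J = (3.6, -1.2) → (-0.86, 0.62) − 0.02·(3.6, -1.2) = (-0.932, 0.644)
Step 3: at (-0.932, 0.644), ∇J = (0.72, -0.24) → (-0.932, 0.644) − 0.02·(0.72, -0.24) = (-0.9464, 0.6488)

(-0.9464, 0.6488)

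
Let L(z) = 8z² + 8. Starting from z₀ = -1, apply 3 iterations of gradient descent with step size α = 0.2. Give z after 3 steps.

10.648

L′(z) = 16z
z₁ = -1 − 0.2·(-16) = 2.2
z₂ = 2.2 − 0.2·35.2 = -4.84
z₃ = -4.84 − 0.2·(-77.44) = 10.648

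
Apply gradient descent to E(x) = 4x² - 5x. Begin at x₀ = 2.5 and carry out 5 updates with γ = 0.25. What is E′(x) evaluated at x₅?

E′(x) = 8x - 5
x₁ = 2.5 − 0.25·15 = -1.25
x₂ = -1.25 − 0.25·(-15) = 2.5
x₃ = 2.5 − 0.25·15 = -1.25
x₄ = -1.25 − 0.25·(-15) = 2.5
x₅ = 2.5 − 0.25·15 = -1.25
E′(x) at (-1.25) = -15

-15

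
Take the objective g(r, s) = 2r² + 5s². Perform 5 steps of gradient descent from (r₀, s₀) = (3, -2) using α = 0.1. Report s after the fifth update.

0

∇g = (4r, 10s)
Step 1: at (3, -2), ∇g = (12, -20) → (3, -2) − 0.1·(12, -20) = (1.8, 0)
Step 2: at (1.8, 0), ∇g = (7.2, 0) → (1.8, 0) − 0.1·(7.2, 0) = (1.08, 0)
Step 3: at (1.08, 0), ∇g = (4.32, 0) → (1.08, 0) − 0.1·(4.32, 0) = (0.648, 0)
Step 4: at (0.648, 0), ∇g = (2.592, 0) → (0.648, 0) − 0.1·(2.592, 0) = (0.3888, 0)
Step 5: at (0.3888, 0), ∇g = (1.5552, 0) → (0.3888, 0) − 0.1·(1.5552, 0) = (0.23328, 0)
s = 0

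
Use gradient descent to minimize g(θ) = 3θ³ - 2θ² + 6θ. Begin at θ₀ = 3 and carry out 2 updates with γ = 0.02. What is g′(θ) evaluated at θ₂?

12.411225

g′(θ) = 9θ² - 4θ + 6
θ₁ = 3 − 0.02·75 = 1.5
θ₂ = 1.5 − 0.02·20.25 = 1.095
g′(θ) at (1.095) = 12.411225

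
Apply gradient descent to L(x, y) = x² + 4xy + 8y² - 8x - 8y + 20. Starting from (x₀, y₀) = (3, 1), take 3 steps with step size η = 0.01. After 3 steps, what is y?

∇L = (2x + 4y - 8, 4x + 16y - 8)
(x₁, y₁) = (3, 1) − 0.01·(2, 20) = (2.98, 0.8)
(x₂, y₂) = (2.98, 0.8) − 0.01·(1.16, 16.72) = (2.9684, 0.6328)
(x₃, y₃) = (2.9684, 0.6328) − 0.01·(0.468, 13.9984) = (2.96372, 0.492816)
y = 0.492816

0.492816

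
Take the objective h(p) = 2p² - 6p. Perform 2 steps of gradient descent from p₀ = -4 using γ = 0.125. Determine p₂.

h′(p) = 4p - 6
p₁ = -4 − 0.125·(-22) = -1.25
p₂ = -1.25 − 0.125·(-11) = 0.125

0.125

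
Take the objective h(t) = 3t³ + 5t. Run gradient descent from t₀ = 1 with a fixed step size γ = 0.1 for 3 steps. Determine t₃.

-2.5249424

h′(t) = 9t² + 5
Step 1: h′(1) = 14; t₁ = 1 − 0.1·14 = -0.4
Step 2: h′(-0.4) = 6.44; t₂ = -0.4 − 0.1·6.44 = -1.044
Step 3: h′(-1.044) = 14.809424; t₃ = -1.044 − 0.1·14.809424 = -2.5249424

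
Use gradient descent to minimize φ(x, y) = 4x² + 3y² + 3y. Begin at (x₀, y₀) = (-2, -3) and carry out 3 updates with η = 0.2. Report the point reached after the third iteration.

(0.432, -0.48)

∇φ = (8x, 6y + 3)
(x₁, y₁) = (-2, -3) − 0.2·(-16, -15) = (1.2, 0)
(x₂, y₂) = (1.2, 0) − 0.2·(9.6, 3) = (-0.72, -0.6)
(x₃, y₃) = (-0.72, -0.6) − 0.2·(-5.76, -0.6) = (0.432, -0.48)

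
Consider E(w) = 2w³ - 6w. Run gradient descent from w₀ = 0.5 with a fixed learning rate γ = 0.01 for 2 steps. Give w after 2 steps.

0.5871785

E′(w) = 6w² - 6
w₁ = 0.5 − 0.01·(-4.5) = 0.545
w₂ = 0.545 − 0.01·(-4.21785) = 0.5871785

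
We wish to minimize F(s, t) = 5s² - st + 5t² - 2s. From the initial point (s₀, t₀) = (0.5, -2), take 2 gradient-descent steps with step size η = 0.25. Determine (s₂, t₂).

∇F = (10s - t - 2, -s + 10t)
Step 1: at (0.5, -2), ∇F = (5, -20.5) → (0.5, -2) − 0.25·(5, -20.5) = (-0.75, 3.125)
Step 2: at (-0.75, 3.125), ∇F = (-12.625, 32) → (-0.75, 3.125) − 0.25·(-12.625, 32) = (2.40625, -4.875)

(2.40625, -4.875)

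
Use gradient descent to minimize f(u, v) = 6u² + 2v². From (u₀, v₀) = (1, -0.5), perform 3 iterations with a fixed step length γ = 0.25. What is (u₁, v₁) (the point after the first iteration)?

∇f = (12u, 4v)
(u₁, v₁) = (1, -0.5) − 0.25·(12, -2) = (-2, 0)

(-2, 0)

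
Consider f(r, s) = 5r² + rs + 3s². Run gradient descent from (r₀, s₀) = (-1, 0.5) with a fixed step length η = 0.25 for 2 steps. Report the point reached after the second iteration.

∇f = (10r + s, r + 6s)
(r₁, s₁) = (-1, 0.5) − 0.25·(-9.5, 2) = (1.375, 0)
(r₂, s₂) = (1.375, 0) − 0.25·(13.75, 1.375) = (-2.0625, -0.34375)

(-2.0625, -0.34375)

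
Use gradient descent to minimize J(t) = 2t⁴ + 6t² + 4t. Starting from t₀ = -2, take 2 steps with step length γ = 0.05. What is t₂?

J′(t) = 8t³ + 12t + 4
t₁ = -2 − 0.05·(-84) = 2.2
t₂ = 2.2 − 0.05·115.584 = -3.5792

-3.5792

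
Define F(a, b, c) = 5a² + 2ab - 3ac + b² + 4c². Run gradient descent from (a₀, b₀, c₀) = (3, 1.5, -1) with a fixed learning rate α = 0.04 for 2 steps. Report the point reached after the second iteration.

∇F = (10a + 2b - 3c, 2a + 2b, -3a + 8c)
Step 1: at (3, 1.5, -1), ∇F = (36, 9, -17) → (3, 1.5, -1) − 0.04·(36, 9, -17) = (1.56, 1.14, -0.32)
Step 2: at (1.56, 1.14, -0.32), ∇F = (18.84, 5.4, -7.24) → (1.56, 1.14, -0.32) − 0.04·(18.84, 5.4, -7.24) = (0.8064, 0.924, -0.0304)

(0.8064, 0.924, -0.0304)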